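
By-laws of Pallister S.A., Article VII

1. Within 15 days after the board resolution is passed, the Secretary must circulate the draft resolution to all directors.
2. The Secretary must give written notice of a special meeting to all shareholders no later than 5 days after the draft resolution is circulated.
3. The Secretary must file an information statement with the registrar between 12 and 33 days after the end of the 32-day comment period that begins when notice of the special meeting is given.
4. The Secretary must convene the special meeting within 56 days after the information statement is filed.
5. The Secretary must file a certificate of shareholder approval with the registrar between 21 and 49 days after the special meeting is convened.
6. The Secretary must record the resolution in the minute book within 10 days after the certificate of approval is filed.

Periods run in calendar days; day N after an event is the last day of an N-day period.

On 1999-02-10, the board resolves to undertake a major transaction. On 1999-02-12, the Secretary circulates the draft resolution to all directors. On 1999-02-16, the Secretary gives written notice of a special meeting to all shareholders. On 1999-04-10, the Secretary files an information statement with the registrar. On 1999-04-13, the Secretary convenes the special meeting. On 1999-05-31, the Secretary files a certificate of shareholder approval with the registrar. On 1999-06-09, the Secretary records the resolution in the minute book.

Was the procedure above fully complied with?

Yes

(1) due by 1999-02-10 + 15 days = 1999-02-25; done 1999-02-12 — timely.
(2) due by 1999-02-12 + 5 days = 1999-02-17; 1999-02-16 is within that limit.
(3) the permitted window runs from 1999-03-20 + 12 = 1999-04-01 to 1999-03-20 + 33 = 1999-04-22; done 1999-04-10 — within the window.
(4) due by 1999-04-10 + 56 days = 1999-06-05; 1999-04-13 is within that limit.
(5) the permitted window runs from 1999-04-13 + 21 = 1999-05-04 to 1999-04-13 + 49 = 1999-06-01; done 1999-05-31, which is between those dates.
(6) due by 1999-05-31 + 10 days = 1999-06-10; completed 1999-06-09, before the deadline.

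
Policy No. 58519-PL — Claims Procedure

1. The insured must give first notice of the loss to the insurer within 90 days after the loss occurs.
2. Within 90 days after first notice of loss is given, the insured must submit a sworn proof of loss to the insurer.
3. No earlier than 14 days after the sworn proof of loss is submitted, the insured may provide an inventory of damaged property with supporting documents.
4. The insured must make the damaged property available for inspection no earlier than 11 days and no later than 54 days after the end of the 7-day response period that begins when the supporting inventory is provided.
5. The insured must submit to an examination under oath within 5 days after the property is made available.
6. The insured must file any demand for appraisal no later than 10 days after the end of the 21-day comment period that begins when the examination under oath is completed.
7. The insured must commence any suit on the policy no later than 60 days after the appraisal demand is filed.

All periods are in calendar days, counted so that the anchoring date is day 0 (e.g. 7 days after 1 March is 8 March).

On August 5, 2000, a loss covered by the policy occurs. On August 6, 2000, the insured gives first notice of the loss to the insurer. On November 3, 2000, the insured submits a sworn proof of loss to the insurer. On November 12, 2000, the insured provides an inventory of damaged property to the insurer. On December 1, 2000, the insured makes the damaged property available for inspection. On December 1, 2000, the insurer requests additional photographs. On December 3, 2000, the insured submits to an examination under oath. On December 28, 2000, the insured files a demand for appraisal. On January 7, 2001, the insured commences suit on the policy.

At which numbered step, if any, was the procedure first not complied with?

Step 1: 90 days after August 5, 2000 (when the loss occurs) is November 3, 2000; completed August 6, 2000, before the deadline.
Step 2: 90 days after August 6, 2000 (when first notice of loss is given) is November 4, 2000; November 3, 2000 is within that limit.
Step 3: the earliest permitted date is 14 days after November 3, 2000 (when the sworn proof of loss is submitted), i.e. November 17, 2000; November 12, 2000 is 5 days before the earliest permitted date.
That is the first point of non-compliance.

Step 3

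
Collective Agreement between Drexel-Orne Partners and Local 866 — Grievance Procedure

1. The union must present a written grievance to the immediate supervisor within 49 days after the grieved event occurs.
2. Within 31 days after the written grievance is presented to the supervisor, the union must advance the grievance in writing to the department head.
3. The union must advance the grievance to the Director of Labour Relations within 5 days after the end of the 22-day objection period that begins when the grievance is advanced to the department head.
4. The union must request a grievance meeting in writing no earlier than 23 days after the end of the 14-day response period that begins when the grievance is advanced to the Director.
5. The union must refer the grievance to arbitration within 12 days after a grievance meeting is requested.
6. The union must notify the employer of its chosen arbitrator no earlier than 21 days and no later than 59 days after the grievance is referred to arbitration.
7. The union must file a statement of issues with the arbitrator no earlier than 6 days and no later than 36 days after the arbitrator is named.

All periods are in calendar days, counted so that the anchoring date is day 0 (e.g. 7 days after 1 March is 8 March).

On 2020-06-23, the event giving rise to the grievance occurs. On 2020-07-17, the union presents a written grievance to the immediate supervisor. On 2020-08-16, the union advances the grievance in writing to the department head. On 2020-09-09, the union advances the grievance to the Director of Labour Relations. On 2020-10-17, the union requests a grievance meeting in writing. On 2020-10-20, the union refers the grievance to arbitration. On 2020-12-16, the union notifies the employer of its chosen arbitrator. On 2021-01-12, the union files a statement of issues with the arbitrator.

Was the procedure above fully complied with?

Yes

(1) due by 2020-06-23 + 49 days = 2020-08-11; 2020-07-17 is within that limit.
(2) due by 2020-07-17 + 31 days = 2020-08-17; done 2020-08-16 — timely.
(3) due by 2020-09-07 + 5 days = 2020-09-12; 2020-09-09 is within that limit.
(4) permitted from 2020-09-23 + 23 days = 2020-10-16 onward; 2020-10-17 is on or after that date.
(5) due by 2020-10-17 + 12 days = 2020-10-29; 2020-10-20 is within that limit.
(6) the permitted window runs from 2020-10-20 + 21 = 2020-11-10 to 2020-10-20 + 59 = 2020-12-18; 2020-12-16 falls inside that range.
(7) the permitted window runs from 2020-12-16 + 6 = 2020-12-22 to 2020-12-16 + 36 = 2021-01-21; done 2021-01-12 — within the window.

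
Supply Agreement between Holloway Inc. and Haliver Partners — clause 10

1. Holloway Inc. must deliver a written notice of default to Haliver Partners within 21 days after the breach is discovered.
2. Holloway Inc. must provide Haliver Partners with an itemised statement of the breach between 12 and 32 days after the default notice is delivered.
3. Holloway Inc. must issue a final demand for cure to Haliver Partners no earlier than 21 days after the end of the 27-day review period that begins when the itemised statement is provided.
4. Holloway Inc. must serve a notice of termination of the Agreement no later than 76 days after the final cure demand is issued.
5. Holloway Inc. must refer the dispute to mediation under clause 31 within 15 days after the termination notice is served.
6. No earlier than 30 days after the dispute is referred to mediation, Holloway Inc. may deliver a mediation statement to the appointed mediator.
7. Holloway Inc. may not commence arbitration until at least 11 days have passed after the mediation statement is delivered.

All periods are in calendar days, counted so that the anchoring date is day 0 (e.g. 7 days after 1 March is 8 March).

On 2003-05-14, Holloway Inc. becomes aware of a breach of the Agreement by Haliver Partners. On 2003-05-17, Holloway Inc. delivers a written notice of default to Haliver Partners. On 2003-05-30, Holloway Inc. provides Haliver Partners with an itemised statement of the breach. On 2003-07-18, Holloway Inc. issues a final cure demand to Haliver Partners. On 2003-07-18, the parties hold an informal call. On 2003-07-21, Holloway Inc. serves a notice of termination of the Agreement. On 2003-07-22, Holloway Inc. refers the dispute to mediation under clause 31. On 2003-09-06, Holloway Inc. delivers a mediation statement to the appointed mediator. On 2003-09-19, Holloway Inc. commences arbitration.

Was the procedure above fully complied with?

Yes

Step 1 — counting 21 days from 2003-05-14 (when the breach is discovered) gives a deadline of 2003-06-04; done 2003-05-17 — timely.
Step 2 — 12 and 32 days from 2003-05-17 (when the default notice is delivered) are 2003-05-29 and 2003-06-18 respectively; done 2003-05-30 — within the window.
Step 3 — must wait 21 days from 2003-06-26 (end of the 27-day review period, which began when the itemised statement is provided on 2003-05-30), so not before 2003-07-17; 2003-07-18 is on or after that date.
Step 4 — counting 76 days from 2003-07-18 (when the final cure demand is issued) gives a deadline of 2003-10-02; 2003-07-21 is within that limit.
Step 5 — counting 15 days from 2003-07-21 (when the termination notice is served) gives a deadline of 2003-08-05; 2003-07-22 is within that limit.
Step 6 — must wait 30 days from 2003-07-22 (when the dispute is referred to mediation), so not before 2003-08-21; 2003-09-06 is on or after that date.
Step 7 — must wait 11 days from 2003-09-06 (when the mediation statement is delivered), so not before 2003-09-17; done 2003-09-19, after the minimum wait.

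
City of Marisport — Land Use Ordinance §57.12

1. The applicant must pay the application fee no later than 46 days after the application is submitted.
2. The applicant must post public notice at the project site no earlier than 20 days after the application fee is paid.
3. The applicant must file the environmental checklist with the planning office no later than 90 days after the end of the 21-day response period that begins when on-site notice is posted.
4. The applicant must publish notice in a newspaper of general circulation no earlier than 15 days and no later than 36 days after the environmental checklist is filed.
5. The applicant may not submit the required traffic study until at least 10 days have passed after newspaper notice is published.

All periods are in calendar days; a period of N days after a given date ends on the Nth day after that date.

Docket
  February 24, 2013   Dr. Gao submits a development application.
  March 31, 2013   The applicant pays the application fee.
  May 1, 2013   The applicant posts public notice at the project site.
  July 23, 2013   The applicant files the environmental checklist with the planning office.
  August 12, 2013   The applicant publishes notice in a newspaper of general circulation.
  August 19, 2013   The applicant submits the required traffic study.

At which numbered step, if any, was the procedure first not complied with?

Step 1 — counting 46 days from February 24, 2013 (when the application is submitted) gives a deadline of April 11, 2013; done March 31, 2013 — timely.
Step 2 — must wait 20 days from March 31, 2013 (when the application fee is paid), so not before April 20, 2013; done May 1, 2013 — permitted.
Step 3 — counting 90 days from May 22, 2013 (end of the 21-day response period, which began when on-site notice is posted on May 1, 2013) gives a deadline of August 20, 2013; completed July 23, 2013, before the deadline.
Step 4 — 15 and 36 days from July 23, 2013 (when the environmental checklist is filed) are August 7, 2013 and August 28, 2013 respectively; done August 12, 2013 — within the window.
Step 5 — must wait 10 days from August 12, 2013 (when newspaper notice is published), so not before August 22, 2013; August 19, 2013 is 3 days before the earliest permitted date.
No need to go further; step 5 was not satisfied.

Step 5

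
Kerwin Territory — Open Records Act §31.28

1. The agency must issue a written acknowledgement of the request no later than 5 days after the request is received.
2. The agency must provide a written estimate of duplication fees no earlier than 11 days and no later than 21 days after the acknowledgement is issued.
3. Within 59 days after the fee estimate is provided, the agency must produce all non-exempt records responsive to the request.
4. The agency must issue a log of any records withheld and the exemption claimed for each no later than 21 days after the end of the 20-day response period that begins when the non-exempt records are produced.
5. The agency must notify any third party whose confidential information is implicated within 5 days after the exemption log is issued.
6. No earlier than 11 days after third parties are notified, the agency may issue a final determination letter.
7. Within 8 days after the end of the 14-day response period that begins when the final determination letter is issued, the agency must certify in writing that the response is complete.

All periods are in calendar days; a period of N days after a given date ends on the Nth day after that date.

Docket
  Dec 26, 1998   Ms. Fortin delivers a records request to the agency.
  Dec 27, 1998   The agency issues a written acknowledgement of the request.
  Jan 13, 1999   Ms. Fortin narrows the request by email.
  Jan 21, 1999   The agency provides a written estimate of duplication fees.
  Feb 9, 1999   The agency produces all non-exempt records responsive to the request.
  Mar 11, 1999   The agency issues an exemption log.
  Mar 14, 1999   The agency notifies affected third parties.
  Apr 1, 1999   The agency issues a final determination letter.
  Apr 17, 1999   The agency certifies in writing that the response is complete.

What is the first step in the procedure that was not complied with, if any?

(1) due by Dec 26, 1998 + 5 days = Dec 31, 1998; completed Dec 27, 1998, before the deadline.
(2) the permitted window runs from Dec 27, 1998 + 11 = Jan 7, 1999 to Dec 27, 1998 + 21 = Jan 17, 1999; Jan 21, 1999 is 4 days past the end of the window.

Step 2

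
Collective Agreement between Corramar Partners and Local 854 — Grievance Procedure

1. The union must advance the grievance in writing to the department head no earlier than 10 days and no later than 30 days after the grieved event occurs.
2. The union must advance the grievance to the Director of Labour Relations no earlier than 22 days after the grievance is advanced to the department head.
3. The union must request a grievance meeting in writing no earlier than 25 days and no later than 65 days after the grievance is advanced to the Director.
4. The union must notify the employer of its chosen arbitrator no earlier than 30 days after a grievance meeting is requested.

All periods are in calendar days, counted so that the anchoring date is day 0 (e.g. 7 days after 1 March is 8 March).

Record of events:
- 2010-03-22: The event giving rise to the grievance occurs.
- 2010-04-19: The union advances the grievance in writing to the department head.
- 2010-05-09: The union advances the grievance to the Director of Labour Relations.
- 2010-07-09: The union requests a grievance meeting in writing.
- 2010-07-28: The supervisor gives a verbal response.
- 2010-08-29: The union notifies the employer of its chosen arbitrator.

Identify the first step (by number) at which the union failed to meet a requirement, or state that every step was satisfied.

Step 1 — 10 and 30 days from 2010-03-22 (when the grieved event occurs) are 2010-04-01 and 2010-04-21 respectively; done 2010-04-19, which is between those dates.
Step 2 — must wait 22 days from 2010-04-19 (when the grievance is advanced to the department head), so not before 2010-05-11; acted on 2010-05-09, 2 days prematurely.
No need to go further; step 2 was not satisfied.

Step 2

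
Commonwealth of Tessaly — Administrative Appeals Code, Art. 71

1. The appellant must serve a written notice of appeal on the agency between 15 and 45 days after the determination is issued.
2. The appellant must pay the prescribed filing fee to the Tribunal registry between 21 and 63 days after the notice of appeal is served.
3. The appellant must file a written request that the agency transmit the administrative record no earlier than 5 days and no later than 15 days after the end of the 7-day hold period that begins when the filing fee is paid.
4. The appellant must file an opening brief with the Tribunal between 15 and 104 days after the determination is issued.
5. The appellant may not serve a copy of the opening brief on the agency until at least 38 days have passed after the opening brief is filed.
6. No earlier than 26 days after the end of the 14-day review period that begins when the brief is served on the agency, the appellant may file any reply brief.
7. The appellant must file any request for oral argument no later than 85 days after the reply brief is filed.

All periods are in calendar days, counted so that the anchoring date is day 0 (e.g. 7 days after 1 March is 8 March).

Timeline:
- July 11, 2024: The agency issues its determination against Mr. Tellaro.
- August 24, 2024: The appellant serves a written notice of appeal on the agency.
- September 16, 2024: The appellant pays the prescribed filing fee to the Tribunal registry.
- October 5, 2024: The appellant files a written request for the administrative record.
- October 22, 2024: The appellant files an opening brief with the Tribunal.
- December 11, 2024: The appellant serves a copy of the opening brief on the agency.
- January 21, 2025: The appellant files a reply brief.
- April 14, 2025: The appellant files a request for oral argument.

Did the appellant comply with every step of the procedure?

Yes

Step 1 — 15 and 45 days from July 11, 2024 (when the determination is issued) are July 26, 2024 and August 25, 2024 respectively; done August 24, 2024, which is between those dates.
Step 2 — 21 and 63 days from August 24, 2024 (when the notice of appeal is served) are September 14, 2024 and October 26, 2024 respectively; September 16, 2024 falls inside that range.
Step 3 — 5 and 15 days from September 23, 2024 (end of the 7-day hold period, which began when the filing fee is paid on September 16, 2024) are September 28, 2024 and October 8, 2024 respectively; October 5, 2024 falls inside that range.
Step 4 — 15 and 104 days from July 11, 2024 (when the determination is issued) are July 26, 2024 and October 23, 2024 respectively; done October 22, 2024, which is between those dates.
Step 5 — must wait 38 days from October 22, 2024 (when the opening brief is filed), so not before November 29, 2024; done December 11, 2024 — permitted.
Step 6 — must wait 26 days from December 25, 2024 (end of the 14-day review period, which began when the brief is served on the agency on December 11, 2024), so not before January 20, 2025; done January 21, 2025 — permitted.
Step 7 — counting 85 days from January 21, 2025 (when the reply brief is filed) gives a deadline of April 16, 2025; completed April 14, 2025, before the deadline.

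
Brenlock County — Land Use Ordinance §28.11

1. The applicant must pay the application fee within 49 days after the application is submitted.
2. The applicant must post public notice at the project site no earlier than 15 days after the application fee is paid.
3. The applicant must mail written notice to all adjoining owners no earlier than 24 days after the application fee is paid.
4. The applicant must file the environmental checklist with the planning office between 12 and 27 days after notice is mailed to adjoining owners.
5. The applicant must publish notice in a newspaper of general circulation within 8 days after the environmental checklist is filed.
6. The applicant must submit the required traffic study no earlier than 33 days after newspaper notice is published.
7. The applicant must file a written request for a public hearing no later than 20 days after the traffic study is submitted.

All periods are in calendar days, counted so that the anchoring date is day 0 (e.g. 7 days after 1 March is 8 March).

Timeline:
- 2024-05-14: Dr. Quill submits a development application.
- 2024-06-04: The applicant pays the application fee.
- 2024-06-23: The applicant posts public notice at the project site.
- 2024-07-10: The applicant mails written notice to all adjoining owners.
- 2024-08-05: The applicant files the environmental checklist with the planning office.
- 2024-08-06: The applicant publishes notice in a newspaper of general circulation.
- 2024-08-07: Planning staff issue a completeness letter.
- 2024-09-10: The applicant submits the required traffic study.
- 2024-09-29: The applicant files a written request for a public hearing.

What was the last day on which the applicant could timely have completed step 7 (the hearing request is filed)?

2024-09-30

Step 7 runs from 2024-09-10, when the traffic study is submitted. 20 days after 2024-09-10 is 2024-09-30.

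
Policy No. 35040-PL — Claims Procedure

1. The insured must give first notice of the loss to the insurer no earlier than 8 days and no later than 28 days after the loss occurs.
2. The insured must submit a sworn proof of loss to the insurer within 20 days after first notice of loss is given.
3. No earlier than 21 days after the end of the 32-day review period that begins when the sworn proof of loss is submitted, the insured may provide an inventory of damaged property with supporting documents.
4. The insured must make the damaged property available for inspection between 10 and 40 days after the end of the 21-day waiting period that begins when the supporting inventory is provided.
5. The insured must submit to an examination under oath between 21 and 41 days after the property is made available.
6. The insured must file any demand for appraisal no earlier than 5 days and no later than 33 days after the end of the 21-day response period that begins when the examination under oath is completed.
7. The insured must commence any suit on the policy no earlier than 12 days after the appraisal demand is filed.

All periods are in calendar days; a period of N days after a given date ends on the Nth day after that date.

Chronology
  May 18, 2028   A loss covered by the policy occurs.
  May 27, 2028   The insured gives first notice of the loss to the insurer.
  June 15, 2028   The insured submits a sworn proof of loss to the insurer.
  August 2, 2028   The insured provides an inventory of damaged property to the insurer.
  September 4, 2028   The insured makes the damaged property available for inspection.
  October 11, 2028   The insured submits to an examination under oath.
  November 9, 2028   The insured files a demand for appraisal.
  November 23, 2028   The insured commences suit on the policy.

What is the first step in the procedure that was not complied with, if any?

(1) the permitted window runs from May 18, 2028 + 8 = May 26, 2028 to May 18, 2028 + 28 = June 15, 2028; done May 27, 2028, which is between those dates.
(2) due by May 27, 2028 + 20 days = June 16, 2028; completed June 15, 2028, before the deadline.
(3) permitted from July 17, 2028 + 21 days = August 7, 2028 onward; done August 2, 2028 — 5 days too early.
That is the first point of non-compliance.

Step 3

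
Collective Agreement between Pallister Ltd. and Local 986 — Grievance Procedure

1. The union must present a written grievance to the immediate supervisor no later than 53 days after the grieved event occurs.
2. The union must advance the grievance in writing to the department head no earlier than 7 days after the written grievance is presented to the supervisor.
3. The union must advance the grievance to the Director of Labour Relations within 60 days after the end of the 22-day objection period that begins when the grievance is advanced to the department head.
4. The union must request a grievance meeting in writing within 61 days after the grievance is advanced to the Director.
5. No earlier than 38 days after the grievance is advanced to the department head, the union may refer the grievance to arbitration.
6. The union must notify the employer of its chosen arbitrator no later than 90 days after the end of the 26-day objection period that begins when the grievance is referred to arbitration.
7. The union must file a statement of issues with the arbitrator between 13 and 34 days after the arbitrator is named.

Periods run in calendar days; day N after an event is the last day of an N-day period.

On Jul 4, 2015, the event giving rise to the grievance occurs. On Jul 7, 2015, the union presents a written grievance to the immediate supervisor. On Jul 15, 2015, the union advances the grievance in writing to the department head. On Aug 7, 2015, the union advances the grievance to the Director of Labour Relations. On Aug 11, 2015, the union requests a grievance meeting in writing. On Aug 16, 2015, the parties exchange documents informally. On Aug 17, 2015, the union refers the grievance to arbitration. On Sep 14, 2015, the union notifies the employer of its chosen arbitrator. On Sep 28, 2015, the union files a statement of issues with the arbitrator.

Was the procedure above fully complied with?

No

Step 1 — counting 53 days from Jul 4, 2015 (when the grieved event occurs) gives a deadline of Aug 26, 2015; Jul 7, 2015 is within that limit.
Step 2 — must wait 7 days from Jul 7, 2015 (when the written grievance is presented to the supervisor), so not before Jul 14, 2015; done Jul 15, 2015, after the minimum wait.
Step 3 — counting 60 days from Aug 6, 2015 (end of the 22-day objection period, which began when the grievance is advanced to the department head on Jul 15, 2015) gives a deadline of Oct 5, 2015; Aug 7, 2015 is within that limit.
Step 4 — counting 61 days from Aug 7, 2015 (when the grievance is advanced to the Director) gives a deadline of Oct 7, 2015; done Aug 11, 2015 — timely.
Step 5 — must wait 38 days from Jul 15, 2015 (when the grievance is advanced to the department head), so not before Aug 22, 2015; Aug 17, 2015 is 5 days before the earliest permitted date.
No need to go further; step 5 was not satisfied.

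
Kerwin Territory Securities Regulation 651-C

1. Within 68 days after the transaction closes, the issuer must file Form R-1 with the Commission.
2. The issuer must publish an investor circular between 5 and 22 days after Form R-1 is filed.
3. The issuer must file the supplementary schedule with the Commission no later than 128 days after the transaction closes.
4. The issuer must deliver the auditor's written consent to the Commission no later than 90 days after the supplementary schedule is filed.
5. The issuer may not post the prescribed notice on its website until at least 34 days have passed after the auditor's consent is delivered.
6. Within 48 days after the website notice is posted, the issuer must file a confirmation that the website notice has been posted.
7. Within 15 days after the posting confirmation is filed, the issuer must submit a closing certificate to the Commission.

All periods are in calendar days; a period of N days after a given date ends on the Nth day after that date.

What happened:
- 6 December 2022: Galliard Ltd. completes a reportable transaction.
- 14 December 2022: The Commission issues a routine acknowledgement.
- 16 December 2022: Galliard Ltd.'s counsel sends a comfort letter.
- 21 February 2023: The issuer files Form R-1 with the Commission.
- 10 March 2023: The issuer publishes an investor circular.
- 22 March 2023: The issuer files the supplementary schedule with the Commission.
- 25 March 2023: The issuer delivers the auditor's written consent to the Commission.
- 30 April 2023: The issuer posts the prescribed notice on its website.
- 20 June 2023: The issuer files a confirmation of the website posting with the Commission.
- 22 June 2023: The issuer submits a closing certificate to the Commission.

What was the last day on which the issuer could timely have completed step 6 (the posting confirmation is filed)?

17 June 2023

Step 6 runs from 30 April 2023, when the website notice is posted. 48 days after 30 April 2023 is 17 June 2023.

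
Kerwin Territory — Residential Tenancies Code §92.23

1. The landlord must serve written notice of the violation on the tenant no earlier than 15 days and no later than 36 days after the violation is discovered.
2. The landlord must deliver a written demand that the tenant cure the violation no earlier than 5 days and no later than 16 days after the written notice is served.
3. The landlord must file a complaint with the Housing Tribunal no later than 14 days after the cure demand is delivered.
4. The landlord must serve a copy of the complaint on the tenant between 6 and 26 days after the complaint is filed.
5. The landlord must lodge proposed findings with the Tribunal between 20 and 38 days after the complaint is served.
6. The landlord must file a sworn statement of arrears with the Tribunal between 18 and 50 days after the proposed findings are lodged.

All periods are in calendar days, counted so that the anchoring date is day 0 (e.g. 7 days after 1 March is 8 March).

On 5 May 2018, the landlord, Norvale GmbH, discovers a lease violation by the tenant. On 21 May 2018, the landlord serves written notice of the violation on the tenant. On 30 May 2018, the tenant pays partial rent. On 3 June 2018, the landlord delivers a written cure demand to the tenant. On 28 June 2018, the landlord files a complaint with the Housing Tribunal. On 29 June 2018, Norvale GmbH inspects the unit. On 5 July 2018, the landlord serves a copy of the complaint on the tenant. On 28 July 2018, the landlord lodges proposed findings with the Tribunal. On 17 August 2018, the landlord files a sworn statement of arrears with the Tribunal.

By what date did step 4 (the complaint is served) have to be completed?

24 July 2018

Step 4 runs from 28 June 2018, when the complaint is filed. The window is 6–26 days after 28 June 2018; it closes on 24 July 2018.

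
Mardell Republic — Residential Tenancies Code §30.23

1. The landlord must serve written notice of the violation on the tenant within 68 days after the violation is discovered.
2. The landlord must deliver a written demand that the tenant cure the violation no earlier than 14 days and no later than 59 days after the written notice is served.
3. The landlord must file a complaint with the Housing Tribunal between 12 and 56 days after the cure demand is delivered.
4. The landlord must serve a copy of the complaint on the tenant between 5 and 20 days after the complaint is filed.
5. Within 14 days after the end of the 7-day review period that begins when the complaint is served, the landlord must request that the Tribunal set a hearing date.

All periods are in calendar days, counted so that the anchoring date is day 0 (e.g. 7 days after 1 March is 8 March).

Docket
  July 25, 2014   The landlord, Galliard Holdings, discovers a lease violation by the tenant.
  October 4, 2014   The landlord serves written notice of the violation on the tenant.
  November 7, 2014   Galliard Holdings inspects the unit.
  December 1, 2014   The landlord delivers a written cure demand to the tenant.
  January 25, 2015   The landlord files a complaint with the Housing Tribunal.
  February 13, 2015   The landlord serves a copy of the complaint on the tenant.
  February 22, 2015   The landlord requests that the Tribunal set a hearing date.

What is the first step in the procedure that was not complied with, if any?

Step 1

Step 1: 68 days after July 25, 2014 (when the violation is discovered) is October 1, 2014; not done until October 4, 2014, 3 days after the deadline.
Later steps need not be reached.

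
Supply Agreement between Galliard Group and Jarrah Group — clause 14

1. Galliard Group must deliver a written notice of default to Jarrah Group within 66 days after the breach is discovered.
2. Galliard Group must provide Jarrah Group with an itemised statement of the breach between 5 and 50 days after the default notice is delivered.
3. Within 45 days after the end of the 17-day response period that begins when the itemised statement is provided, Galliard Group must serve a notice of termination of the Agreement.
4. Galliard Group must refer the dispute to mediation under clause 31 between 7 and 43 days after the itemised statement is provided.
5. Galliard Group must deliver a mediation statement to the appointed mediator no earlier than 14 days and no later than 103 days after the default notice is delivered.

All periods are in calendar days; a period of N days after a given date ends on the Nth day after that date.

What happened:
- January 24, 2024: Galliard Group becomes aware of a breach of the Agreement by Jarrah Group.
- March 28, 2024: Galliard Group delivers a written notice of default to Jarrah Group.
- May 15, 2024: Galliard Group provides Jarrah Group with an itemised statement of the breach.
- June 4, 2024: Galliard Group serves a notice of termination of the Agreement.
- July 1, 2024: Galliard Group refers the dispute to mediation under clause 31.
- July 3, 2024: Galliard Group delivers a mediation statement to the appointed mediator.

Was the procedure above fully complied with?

Step 1: 66 days after January 24, 2024 (when the breach is discovered) is March 30, 2024; done March 28, 2024 — timely.
Step 2: the window is 5–50 days after March 28, 2024 (when the default notice is delivered), so April 2, 2024 through May 17, 2024; done May 15, 2024 — within the window.
Step 3: 45 days after June 1, 2024 (end of the 17-day response period, which began when the itemised statement is provided on May 15, 2024) is July 16, 2024; June 4, 2024 is within that limit.
Step 4: the window is 7–43 days after May 15, 2024 (when the itemised statement is provided), so May 22, 2024 through June 27, 2024; done July 1, 2024 — 4 days after the window closed.

No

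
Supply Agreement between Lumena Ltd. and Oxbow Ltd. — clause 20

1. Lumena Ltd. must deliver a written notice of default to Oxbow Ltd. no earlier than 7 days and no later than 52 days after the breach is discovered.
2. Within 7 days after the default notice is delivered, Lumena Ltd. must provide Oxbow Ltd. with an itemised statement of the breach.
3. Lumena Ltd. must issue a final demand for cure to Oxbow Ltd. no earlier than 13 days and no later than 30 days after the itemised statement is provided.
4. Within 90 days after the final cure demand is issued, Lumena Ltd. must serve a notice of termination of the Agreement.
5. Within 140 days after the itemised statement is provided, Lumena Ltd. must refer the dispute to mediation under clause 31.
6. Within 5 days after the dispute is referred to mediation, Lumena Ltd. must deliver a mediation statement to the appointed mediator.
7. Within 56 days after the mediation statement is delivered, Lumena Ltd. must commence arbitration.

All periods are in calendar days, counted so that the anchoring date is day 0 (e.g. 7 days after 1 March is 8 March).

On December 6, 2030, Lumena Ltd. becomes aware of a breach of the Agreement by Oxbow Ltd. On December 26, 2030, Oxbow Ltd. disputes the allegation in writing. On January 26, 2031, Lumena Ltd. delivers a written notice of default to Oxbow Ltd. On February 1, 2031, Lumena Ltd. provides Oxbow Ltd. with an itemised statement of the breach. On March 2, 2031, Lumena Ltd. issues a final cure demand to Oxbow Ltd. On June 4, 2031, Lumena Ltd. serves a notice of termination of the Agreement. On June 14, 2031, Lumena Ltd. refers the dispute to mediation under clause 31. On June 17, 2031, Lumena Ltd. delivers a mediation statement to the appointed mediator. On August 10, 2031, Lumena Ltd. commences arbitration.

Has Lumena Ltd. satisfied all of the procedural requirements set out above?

No

(1) the permitted window runs from December 6, 2030 + 7 = December 13, 2030 to December 6, 2030 + 52 = January 27, 2031; done January 26, 2031 — within the window.
(2) due by January 26, 2031 + 7 days = February 2, 2031; completed February 1, 2031, before the deadline.
(3) the permitted window runs from February 1, 2031 + 13 = February 14, 2031 to February 1, 2031 + 30 = March 3, 2031; done March 2, 2031, which is between those dates.
(4) due by March 2, 2031 + 90 days = May 31, 2031; June 4, 2031 misses that deadline by 4 days.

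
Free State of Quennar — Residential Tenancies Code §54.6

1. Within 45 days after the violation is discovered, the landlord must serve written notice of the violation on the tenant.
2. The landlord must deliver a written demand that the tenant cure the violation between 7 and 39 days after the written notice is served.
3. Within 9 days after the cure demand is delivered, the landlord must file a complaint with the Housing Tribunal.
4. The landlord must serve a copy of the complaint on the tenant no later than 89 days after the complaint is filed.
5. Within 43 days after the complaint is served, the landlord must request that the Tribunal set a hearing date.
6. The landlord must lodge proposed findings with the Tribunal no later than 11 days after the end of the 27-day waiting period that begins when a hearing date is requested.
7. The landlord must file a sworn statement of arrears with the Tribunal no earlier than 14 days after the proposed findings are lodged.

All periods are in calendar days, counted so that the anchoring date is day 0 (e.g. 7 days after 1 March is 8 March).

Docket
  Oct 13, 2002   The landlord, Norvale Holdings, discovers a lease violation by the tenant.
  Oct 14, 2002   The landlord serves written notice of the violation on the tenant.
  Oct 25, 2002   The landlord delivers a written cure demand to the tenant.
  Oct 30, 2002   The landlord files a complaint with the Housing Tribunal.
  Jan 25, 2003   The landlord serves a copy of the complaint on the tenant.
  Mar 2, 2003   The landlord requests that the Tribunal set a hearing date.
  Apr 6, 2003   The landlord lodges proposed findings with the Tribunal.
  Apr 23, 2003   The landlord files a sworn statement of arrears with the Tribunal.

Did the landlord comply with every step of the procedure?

Step 1: 45 days after Oct 13, 2002 (when the violation is discovered) is Nov 27, 2002; completed Oct 14, 2002, before the deadline.
Step 2: the window is 7–39 days after Oct 14, 2002 (when the written notice is served), so Oct 21, 2002 through Nov 22, 2002; done Oct 25, 2002 — within the window.
Step 3: 9 days after Oct 25, 2002 (when the cure demand is delivered) is Nov 3, 2002; done Oct 30, 2002 — timely.
Step 4: 89 days after Oct 30, 2002 (when the complaint is filed) is Jan 27, 2003; completed Jan 25, 2003, before the deadline.
Step 5: 43 days after Jan 25, 2003 (when the complaint is served) is Mar 9, 2003; completed Mar 2, 2003, before the deadline.
Step 6: 11 days after Mar 29, 2003 (end of the 27-day waiting period, which began when a hearing date is requested on Mar 2, 2003) is Apr 9, 2003; completed Apr 6, 2003, before the deadline.
Step 7: the earliest permitted date is 14 days after Apr 6, 2003 (when the proposed findings are lodged), i.e. Apr 20, 2003; Apr 23, 2003 is on or after that date.

Yes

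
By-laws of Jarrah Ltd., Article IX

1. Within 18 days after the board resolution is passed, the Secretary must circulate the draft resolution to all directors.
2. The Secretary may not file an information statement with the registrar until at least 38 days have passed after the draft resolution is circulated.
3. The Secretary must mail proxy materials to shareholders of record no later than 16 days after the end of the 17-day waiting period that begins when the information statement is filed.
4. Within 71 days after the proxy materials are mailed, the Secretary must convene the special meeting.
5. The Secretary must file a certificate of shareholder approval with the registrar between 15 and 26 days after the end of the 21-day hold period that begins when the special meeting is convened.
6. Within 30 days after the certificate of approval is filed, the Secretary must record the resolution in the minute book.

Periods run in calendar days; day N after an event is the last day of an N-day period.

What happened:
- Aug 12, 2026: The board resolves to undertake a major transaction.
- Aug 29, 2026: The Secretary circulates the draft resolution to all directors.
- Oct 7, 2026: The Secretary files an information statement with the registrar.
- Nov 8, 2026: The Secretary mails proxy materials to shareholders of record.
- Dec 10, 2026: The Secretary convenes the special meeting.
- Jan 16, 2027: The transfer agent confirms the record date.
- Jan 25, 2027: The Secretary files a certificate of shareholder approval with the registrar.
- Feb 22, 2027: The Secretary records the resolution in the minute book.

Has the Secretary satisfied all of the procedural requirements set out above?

(1) due by Aug 12, 2026 + 18 days = Aug 30, 2026; done Aug 29, 2026 — timely.
(2) permitted from Aug 29, 2026 + 38 days = Oct 6, 2026 onward; done Oct 7, 2026 — permitted.
(3) due by Oct 24, 2026 + 16 days = Nov 9, 2026; completed Nov 8, 2026, before the deadline.
(4) due by Nov 8, 2026 + 71 days = Jan 18, 2027; Dec 10, 2026 is within that limit.
(5) the permitted window runs from Dec 31, 2026 + 15 = Jan 15, 2027 to Dec 31, 2026 + 26 = Jan 26, 2027; done Jan 25, 2027 — within the window.
(6) due by Jan 25, 2027 + 30 days = Feb 24, 2027; done Feb 22, 2027 — timely.

Yes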